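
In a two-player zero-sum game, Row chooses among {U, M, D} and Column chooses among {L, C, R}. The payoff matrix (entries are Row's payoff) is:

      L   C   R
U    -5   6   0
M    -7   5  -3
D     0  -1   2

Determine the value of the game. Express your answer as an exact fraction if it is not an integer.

-5/12

Row minima: U → -5, M → -7, D → -1; maximin = -1.
Column maxima: L → 0, C → 6, R → 2; minimax = 0.
-1 ≠ 0, so there is no saddle point; optimal play is mixed.
M is strictly dominated by U, so Row never plays it.
R is strictly dominated by L (it gives Row strictly more in every row), so Column never plays it.
On the remaining 2×2 (U, D vs L, C):
Let Row play U with probability p. Expected payoff against L: (-5)p + 0(1−p) = −5p; against C: 6p + (-1)(1−p) = 7p − 1.
Setting these equal: −5p = 7p − 1 ⇒ −12p = -1 ⇒ p = 1/12, and the value is (-5)·(1/12) = -5/12.
For Column: with q = P(L), equating U's and D's payoffs gives −11q + 6 = q − 1 ⇒ q = 7/12.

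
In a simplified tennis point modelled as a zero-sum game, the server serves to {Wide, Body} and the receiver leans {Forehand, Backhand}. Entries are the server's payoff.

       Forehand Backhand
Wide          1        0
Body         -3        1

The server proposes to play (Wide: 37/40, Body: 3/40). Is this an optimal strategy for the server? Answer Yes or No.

Against Forehand this mix gives (37/40)·1 + (3/40)·(-3) = 7/10.
Against Backhand this mix gives (37/40)·0 + (3/40)·1 = 3/40.
The receiver will play Backhand, holding the server to 3/40. Shifting weight toward the row that does better against Backhand would raise this floor (the equalizing mix achieves 1/5 against both Backhand and Forehand), so the proposed strategy is not optimal.

No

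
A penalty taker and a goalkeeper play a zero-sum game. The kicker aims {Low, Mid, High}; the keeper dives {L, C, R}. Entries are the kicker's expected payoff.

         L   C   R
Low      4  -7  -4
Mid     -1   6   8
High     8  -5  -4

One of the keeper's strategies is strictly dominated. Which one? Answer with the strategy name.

R

C holds the kicker's payoff strictly below R in every row: -7 < -4, 6 < 8, -5 < -4.
So R is strictly dominated for the keeper.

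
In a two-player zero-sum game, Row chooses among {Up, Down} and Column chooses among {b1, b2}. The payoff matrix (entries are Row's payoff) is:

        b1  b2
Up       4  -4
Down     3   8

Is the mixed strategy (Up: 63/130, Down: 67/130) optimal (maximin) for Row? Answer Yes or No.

Against b1 this mix gives (63/130)·4 + (67/130)·3 = 453/130.
Against b2 this mix gives (63/130)·(-4) + (67/130)·8 = 142/65.
Column will play b2, holding Row to 142/65. Shifting weight toward the row that does better against b2 would raise this floor (the equalizing mix achieves 44/13 against both b2 and b1), so the proposed strategy is not optimal.

No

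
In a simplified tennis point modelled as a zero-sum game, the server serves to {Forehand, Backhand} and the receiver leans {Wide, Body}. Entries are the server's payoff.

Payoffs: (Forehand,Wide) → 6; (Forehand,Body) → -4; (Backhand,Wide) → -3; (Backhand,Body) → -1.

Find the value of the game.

-3/2

Row minima: Forehand → -4, Backhand → -3; maximin = -3.
Column maxima: Wide → 6, Body → -1; minimax = -1.
-3 ≠ -1, so there is no saddle point; optimal play is mixed.
Let the server play Forehand with probability p. Expected payoff against Wide: 6p + (-3)(1−p) = 9p − 3; against Body: (-4)p + (-1)(1−p) = −3p − 1.
Setting these equal: 9p − 3 = −3p − 1 ⇒ 12p = 2 ⇒ p = 1/6, and the value is (9)·(1/6) − 3 = -3/2.
For the receiver: with q = P(Wide), equating Forehand's and Backhand's payoffs gives 10q − 4 = −2q − 1 ⇒ q = 1/4.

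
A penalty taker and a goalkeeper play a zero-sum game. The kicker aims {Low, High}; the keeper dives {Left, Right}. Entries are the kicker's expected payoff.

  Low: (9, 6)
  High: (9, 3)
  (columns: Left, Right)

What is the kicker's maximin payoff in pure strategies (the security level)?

Row minima: Low → 6, High → 3.
The best of these is 6.

6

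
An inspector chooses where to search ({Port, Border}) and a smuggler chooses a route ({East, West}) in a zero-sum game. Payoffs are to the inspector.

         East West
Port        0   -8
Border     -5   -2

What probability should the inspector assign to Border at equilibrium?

Row minima: Port → -8, Border → -5; maximin = -5.
Column maxima: East → 0, West → -2; minimax = -2.
-5 ≠ -2, so there is no saddle point; optimal play is mixed.
Let the inspector play Port with probability p. Expected payoff against East: 0p + (-5)(1−p) = 5p − 5; against West: (-8)p + (-2)(1−p) = −6p − 2.
Setting these equal: 5p − 5 = −6p − 2 ⇒ 11p = 3 ⇒ p = 3/11, and the value is (5)·(3/11) − 5 = -40/11.
For the smuggler: with q = P(East), equating Port's and Border's payoffs gives 8q − 8 = −3q − 2 ⇒ q = 6/11.

8/11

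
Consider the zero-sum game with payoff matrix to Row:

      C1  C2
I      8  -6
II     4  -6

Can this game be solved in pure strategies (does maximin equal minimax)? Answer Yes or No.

Yes

Row minima: I → -6, II → -6; maximin = -6.
Column maxima: C1 → 8, C2 → -6; minimax = -6.
maximin = minimax = -6, so a saddle point exists.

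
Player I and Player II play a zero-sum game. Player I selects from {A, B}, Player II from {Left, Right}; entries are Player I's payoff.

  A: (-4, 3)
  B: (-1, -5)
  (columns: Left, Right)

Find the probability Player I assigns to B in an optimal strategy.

Row minima: A → -4, B → -5; maximin = -4.
Column maxima: Left → -1, Right → 3; minimax = -1.
-4 ≠ -1, so there is no saddle point; optimal play is mixed.
Let Player I play A with probability p. Expected payoff against Left: (-4)p + (-1)(1−p) = −3p − 1; against Right: 3p + (-5)(1−p) = 8p − 5.
Setting these equal: −3p − 1 = 8p − 5 ⇒ −11p = -4 ⇒ p = 4/11, and the value is (-3)·(4/11) − 1 = -23/11.
For Player II: with q = P(Left), equating A's and B's payoffs gives −7q + 3 = 4q − 5 ⇒ q = 8/11.

7/11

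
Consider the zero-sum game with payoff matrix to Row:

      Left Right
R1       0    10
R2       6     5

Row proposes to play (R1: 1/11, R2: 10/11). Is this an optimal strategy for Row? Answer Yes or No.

Against Left this mix gives (1/11)·0 + (10/11)·6 = 60/11.
Against Right this mix gives (1/11)·10 + (10/11)·5 = 60/11.
All of Column's active replies (Left, Right) yield 60/11, and no column does worse for Row. The mix makes Column indifferent and guarantees 60/11, so it is optimal.

Yes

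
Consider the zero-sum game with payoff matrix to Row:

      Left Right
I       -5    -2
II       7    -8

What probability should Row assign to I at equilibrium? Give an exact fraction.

Row minima: I → -5, II → -8; maximin = -5.
Column maxima: Left → 7, Right → -2; minimax = -2.
-5 ≠ -2, so there is no saddle point; optimal play is mixed.
Let Row play I with probability p. Expected payoff against Left: (-5)p + 7(1−p) = −12p + 7; against Right: (-2)p + (-8)(1−p) = 6p − 8.
Setting these equal: −12p + 7 = 6p − 8 ⇒ −18p = -15 ⇒ p = 5/6, and the value is (-12)·(5/6) + 7 = -3.
For Column: with q = P(Left), equating I's and II's payoffs gives −3q − 2 = 15q − 8 ⇒ q = 1/3.

5/6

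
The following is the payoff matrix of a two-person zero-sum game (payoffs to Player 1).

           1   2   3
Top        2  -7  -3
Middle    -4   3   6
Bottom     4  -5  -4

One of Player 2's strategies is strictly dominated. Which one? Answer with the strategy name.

2 holds Player 1's payoff strictly below 3 in every row: -7 < -3, 3 < 6, -5 < -4.
So 3 is strictly dominated for Player 2.

3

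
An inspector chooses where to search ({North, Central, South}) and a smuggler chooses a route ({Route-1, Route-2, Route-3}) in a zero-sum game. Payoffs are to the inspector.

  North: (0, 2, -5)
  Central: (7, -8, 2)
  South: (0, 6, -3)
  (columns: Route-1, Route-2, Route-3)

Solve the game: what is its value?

-12/19

Row minima: North → -5, Central → -8, South → -3; maximin = -3.
Column maxima: Route-1 → 7, Route-2 → 6, Route-3 → 2; minimax = 2.
-3 ≠ 2, so there is no saddle point; optimal play is mixed.
Route-1 is strictly dominated by Route-3 (it gives the inspector strictly more in every row), so the smuggler never plays it.
With Route-1 eliminated, North is strictly dominated by South (South gives the inspector strictly more in every remaining column), so the inspector never plays it.
On the remaining 2×2 (Central, South vs Route-2, Route-3):
Let the inspector play Central with probability p. Expected payoff against Route-2: (-8)p + 6(1−p) = −14p + 6; against Route-3: 2p + (-3)(1−p) = 5p − 3.
Setting these equal: −14p + 6 = 5p − 3 ⇒ −19p = -9 ⇒ p = 9/19, and the value is (-14)·(9/19) + 6 = -12/19.
For the smuggler: with q = P(Route-2), equating Central's and South's payoffs gives −10q + 2 = 9q − 3 ⇒ q = 5/19.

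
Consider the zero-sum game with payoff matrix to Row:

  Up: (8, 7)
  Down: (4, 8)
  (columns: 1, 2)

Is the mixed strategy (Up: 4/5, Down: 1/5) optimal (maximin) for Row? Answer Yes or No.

Yes

Against 1 this mix gives (4/5)·8 + (1/5)·4 = 36/5.
Against 2 this mix gives (4/5)·7 + (1/5)·8 = 36/5.
All of Column's active replies (1, 2) yield 36/5, and no column does worse for Row. The mix makes Column indifferent and guarantees 36/5, so it is optimal.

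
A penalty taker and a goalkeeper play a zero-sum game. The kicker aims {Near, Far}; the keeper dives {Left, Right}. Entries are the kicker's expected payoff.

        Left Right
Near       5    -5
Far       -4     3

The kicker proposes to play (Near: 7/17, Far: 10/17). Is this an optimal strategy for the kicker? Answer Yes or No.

Yes

Against Left this mix gives (7/17)·5 + (10/17)·(-4) = -5/17.
Against Right this mix gives (7/17)·(-5) + (10/17)·3 = -5/17.
All of the keeper's active replies (Left, Right) yield -5/17, and no column does worse for the kicker. The mix makes the keeper indifferent and guarantees -5/17, so it is optimal.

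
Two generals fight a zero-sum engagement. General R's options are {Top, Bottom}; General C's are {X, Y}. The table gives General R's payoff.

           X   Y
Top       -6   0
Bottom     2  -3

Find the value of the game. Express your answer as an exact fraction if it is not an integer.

-18/11

Row minima: Top → -6, Bottom → -3; maximin = -3.
Column maxima: X → 2, Y → 0; minimax = 0.
-3 ≠ 0, so there is no saddle point; optimal play is mixed.
Let General R play Top with probability p. Expected payoff against X: (-6)p + 2(1−p) = −8p + 2; against Y: 0p + (-3)(1−p) = 3p − 3.
Setting these equal: −8p + 2 = 3p − 3 ⇒ −11p = -5 ⇒ p = 5/11, and the value is (-8)·(5/11) + 2 = -18/11.
For General C: with q = P(X), equating Top's and Bottom's payoffs gives −6q = 5q − 3 ⇒ q = 3/11.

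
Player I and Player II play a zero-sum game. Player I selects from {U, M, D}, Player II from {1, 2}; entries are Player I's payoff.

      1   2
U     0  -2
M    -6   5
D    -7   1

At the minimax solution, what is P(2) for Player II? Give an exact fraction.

6/13

Row minima: U → -2, M → -6, D → -7; maximin = -2.
Column maxima: 1 → 0, 2 → 5; minimax = 0.
-2 ≠ 0, so there is no saddle point; optimal play is mixed.
D is strictly dominated by M, so Player I never plays it.
On the remaining 2×2 (U, M vs 1, 2):
Let Player I play U with probability p. Expected payoff against 1: 0p + (-6)(1−p) = 6p − 6; against 2: (-2)p + 5(1−p) = −7p + 5.
Setting these equal: 6p − 6 = −7p + 5 ⇒ 13p = 11 ⇒ p = 11/13, and the value is (6)·(11/13) − 6 = -12/13.
For Player II: with q = P(1), equating U's and M's payoffs gives 2q − 2 = −11q + 5 ⇒ q = 7/13.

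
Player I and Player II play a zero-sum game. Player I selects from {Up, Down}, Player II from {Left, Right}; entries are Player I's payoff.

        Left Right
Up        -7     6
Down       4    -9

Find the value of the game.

-3/2

Row minima: Up → -7, Down → -9; maximin = -7.
Column maxima: Left → 4, Right → 6; minimax = 4.
-7 ≠ 4, so there is no saddle point; optimal play is mixed.
Let Player I play Up with probability p. Expected payoff against Left: (-7)p + 4(1−p) = −11p + 4; against Right: 6p + (-9)(1−p) = 15p − 9.
Setting these equal: −11p + 4 = 15p − 9 ⇒ −26p = -13 ⇒ p = 1/2, and the value is (-11)·(1/2) + 4 = -3/2.
For Player II: with q = P(Left), equating Up's and Down's payoffs gives −13q + 6 = 13q − 9 ⇒ q = 15/26.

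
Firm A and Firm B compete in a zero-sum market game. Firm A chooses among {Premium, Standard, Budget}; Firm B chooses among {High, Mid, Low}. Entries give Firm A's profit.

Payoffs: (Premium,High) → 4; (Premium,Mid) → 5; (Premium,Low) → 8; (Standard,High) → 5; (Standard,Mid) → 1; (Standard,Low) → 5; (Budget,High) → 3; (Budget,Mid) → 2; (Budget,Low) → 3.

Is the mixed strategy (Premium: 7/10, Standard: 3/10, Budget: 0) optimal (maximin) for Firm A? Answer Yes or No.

Against High this mix gives (7/10)·4 + (3/10)·5 = 43/10.
Against Mid this mix gives (7/10)·5 + (3/10)·1 = 19/5.
Against Low this mix gives (7/10)·8 + (3/10)·5 = 71/10.
Firm B will play Mid, holding Firm A to 19/5. Shifting weight toward the row that does better against Mid would raise this floor (the equalizing mix achieves 21/5 against both Mid and High), so the proposed strategy is not optimal.

No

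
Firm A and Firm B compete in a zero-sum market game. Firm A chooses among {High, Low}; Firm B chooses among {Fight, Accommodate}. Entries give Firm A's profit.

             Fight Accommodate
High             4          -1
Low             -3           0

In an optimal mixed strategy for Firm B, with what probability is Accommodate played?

Row minima: High → -1, Low → -3; maximin = -1.
Column maxima: Fight → 4, Accommodate → 0; minimax = 0.
-1 ≠ 0, so there is no saddle point; optimal play is mixed.
Let Firm A play High with probability p. Expected payoff against Fight: 4p + (-3)(1−p) = 7p − 3; against Accommodate: (-1)p + 0(1−p) = −p.
Setting these equal: 7p − 3 = −p ⇒ 8p = 3 ⇒ p = 3/8, and the value is (7)·(3/8) − 3 = -3/8.
For Firm B: with q = P(Fight), equating High's and Low's payoffs gives 5q − 1 = −3q ⇒ q = 1/8.

7/8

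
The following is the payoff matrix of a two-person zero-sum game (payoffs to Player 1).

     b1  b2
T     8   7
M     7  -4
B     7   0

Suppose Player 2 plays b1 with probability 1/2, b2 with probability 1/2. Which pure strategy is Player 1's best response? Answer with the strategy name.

Expected payoff of T: (1/2)·8 + (1/2)·7 = 15/2.
Expected payoff of M: (1/2)·7 + (1/2)·(-4) = 3/2.
Expected payoff of B: (1/2)·7 + (1/2)·0 = 7/2.
The largest is 15/2, so Player 1's best response is T.

T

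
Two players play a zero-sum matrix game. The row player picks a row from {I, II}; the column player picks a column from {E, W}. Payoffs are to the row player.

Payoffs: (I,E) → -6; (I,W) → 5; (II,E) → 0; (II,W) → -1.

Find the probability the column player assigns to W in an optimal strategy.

Row minima: I → -6, II → -1; maximin = -1.
Column maxima: E → 0, W → 5; minimax = 0.
-1 ≠ 0, so there is no saddle point; optimal play is mixed.
Let the row player play I with probability p. Expected payoff against E: (-6)p + 0(1−p) = −6p; against W: 5p + (-1)(1−p) = 6p − 1.
Setting these equal: −6p = 6p − 1 ⇒ −12p = -1 ⇒ p = 1/12, and the value is (-6)·(1/12) = -1/2.
For the column player: with q = P(E), equating I's and II's payoffs gives −11q + 5 = q − 1 ⇒ q = 1/2.

1/2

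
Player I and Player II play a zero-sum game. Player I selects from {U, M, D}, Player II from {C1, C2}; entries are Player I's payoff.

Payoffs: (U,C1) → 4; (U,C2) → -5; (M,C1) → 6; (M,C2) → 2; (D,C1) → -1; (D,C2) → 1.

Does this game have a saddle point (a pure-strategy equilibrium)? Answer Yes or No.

Yes

Row minima: U → -5, M → 2, D → -1; maximin = 2.
Column maxima: C1 → 6, C2 → 2; minimax = 2.
maximin = minimax = 2, so a saddle point exists.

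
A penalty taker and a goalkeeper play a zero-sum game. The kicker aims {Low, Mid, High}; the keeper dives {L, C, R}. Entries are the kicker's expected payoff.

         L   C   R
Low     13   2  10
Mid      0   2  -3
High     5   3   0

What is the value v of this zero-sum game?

Row minima: Low → 2, Mid → -3, High → 0; maximin = 2.
Column maxima: L → 13, C → 3, R → 10; minimax = 3.
2 ≠ 3, so there is no saddle point; optimal play is mixed.
Mid is strictly dominated by High, so the kicker never plays it.
With Mid eliminated, L is strictly dominated by C (it gives the kicker strictly more in every remaining row), so the keeper never plays it.
On the remaining 2×2 (Low, High vs C, R):
Let the kicker play Low with probability p. Expected payoff against C: 2p + 3(1−p) = −p + 3; against R: 10p + 0(1−p) = 10p.
Setting these equal: −p + 3 = 10p ⇒ −11p = -3 ⇒ p = 3/11, and the value is (-1)·(3/11) + 3 = 30/11.
For the keeper: with q = P(C), equating Low's and High's payoffs gives −8q + 10 = 3q ⇒ q = 10/11.

30/11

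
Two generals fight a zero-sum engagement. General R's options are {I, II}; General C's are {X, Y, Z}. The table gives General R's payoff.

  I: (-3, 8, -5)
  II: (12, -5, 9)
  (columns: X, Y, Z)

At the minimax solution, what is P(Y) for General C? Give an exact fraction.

14/27

Row minima: I → -5, II → -5; maximin = -5.
Column maxima: X → 12, Y → 8, Z → 9; minimax = 8.
-5 ≠ 8, so there is no saddle point; optimal play is mixed.
X is strictly dominated by Z (it gives General R strictly more in every row), so General C never plays it.
On the remaining 2×2 (I, II vs Y, Z):
Let General R play I with probability p. Expected payoff against Y: 8p + (-5)(1−p) = 13p − 5; against Z: (-5)p + 9(1−p) = −14p + 9.
Setting these equal: 13p − 5 = −14p + 9 ⇒ 27p = 14 ⇒ p = 14/27, and the value is (13)·(14/27) − 5 = 47/27.
For General C: with q = P(Y), equating I's and II's payoffs gives 13q − 5 = −14q + 9 ⇒ q = 14/27.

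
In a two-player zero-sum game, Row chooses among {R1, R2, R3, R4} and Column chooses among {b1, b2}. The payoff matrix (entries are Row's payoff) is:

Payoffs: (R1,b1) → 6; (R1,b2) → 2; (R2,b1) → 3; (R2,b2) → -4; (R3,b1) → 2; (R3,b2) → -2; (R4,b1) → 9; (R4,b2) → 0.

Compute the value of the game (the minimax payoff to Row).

Row minima: R1 → 2, R2 → -4, R3 → -2, R4 → 0; maximin = 2.
Column maxima: b1 → 9, b2 → 2; minimax = 2.
Since maximin = minimax = 2, there is a saddle point and the value is 2.

2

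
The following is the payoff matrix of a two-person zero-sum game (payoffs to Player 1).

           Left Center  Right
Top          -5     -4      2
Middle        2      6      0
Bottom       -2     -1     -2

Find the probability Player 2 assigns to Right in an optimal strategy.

Row minima: Top → -5, Middle → 0, Bottom → -2; maximin = 0.
Column maxima: Left → 2, Center → 6, Right → 2; minimax = 2.
0 ≠ 2, so there is no saddle point; optimal play is mixed.
Bottom is strictly dominated by Middle, so Player 1 never plays it.
Center is strictly dominated by Left (it gives Player 1 strictly more in every row), so Player 2 never plays it.
On the remaining 2×2 (Top, Middle vs Left, Right):
Let Player 1 play Top with probability p. Expected payoff against Left: (-5)p + 2(1−p) = −7p + 2; against Right: 2p + 0(1−p) = 2p.
Setting these equal: −7p + 2 = 2p ⇒ −9p = -2 ⇒ p = 2/9, and the value is (-7)·(2/9) + 2 = 4/9.
For Player 2: with q = P(Left), equating Top's and Middle's payoffs gives −7q + 2 = 2q ⇒ q = 2/9.

7/9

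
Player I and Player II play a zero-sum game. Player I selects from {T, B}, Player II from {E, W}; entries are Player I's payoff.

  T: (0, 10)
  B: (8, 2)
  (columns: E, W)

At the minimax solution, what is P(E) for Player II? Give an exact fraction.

Row minima: T → 0, B → 2; maximin = 2.
Column maxima: E → 8, W → 10; minimax = 8.
2 ≠ 8, so there is no saddle point; optimal play is mixed.
Let Player I play T with probability p. Expected payoff against E: 0p + 8(1−p) = −8p + 8; against W: 10p + 2(1−p) = 8p + 2.
Setting these equal: −8p + 8 = 8p + 2 ⇒ −16p = -6 ⇒ p = 3/8, and the value is (-8)·(3/8) + 8 = 5.
For Player II: with q = P(E), equating T's and B's payoffs gives −10q + 10 = 6q + 2 ⇒ q = 1/2.

1/2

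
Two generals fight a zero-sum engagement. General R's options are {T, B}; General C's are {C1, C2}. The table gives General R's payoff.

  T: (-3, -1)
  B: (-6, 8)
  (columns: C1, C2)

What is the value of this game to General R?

-3

Row minima: T → -3, B → -6; maximin = -3.
Column maxima: C1 → -3, C2 → 8; minimax = -3.
Since maximin = minimax = -3, there is a saddle point and the value is -3.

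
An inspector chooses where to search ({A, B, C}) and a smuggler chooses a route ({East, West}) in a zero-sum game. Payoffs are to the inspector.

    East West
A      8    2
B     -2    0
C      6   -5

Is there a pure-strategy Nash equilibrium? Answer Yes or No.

Row minima: A → 2, B → -2, C → -5; maximin = 2.
Column maxima: East → 8, West → 2; minimax = 2.
maximin = minimax = 2, so a saddle point exists.

Yes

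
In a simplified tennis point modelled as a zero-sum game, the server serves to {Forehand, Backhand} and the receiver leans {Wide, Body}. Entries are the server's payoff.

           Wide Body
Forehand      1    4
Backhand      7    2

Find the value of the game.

Row minima: Forehand → 1, Backhand → 2; maximin = 2.
Column maxima: Wide → 7, Body → 4; minimax = 4.
2 ≠ 4, so there is no saddle point; optimal play is mixed.
Let the server play Forehand with probability p. Expected payoff against Wide: 1p + 7(1−p) = −6p + 7; against Body: 4p + 2(1−p) = 2p + 2.
Setting these equal: −6p + 7 = 2p + 2 ⇒ −8p = -5 ⇒ p = 5/8, and the value is (-6)·(5/8) + 7 = 13/4.
For the receiver: with q = P(Wide), equating Forehand's and Backhand's payoffs gives −3q + 4 = 5q + 2 ⇒ q = 1/4.

13/4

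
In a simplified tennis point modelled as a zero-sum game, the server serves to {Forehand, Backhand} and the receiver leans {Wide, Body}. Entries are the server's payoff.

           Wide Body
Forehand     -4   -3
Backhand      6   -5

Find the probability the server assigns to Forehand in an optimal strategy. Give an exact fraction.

11/12

Row minima: Forehand → -4, Backhand → -5; maximin = -4.
Column maxima: Wide → 6, Body → -3; minimax = -3.
-4 ≠ -3, so there is no saddle point; optimal play is mixed.
Let the server play Forehand with probability p. Expected payoff against Wide: (-4)p + 6(1−p) = −10p + 6; against Body: (-3)p + (-5)(1−p) = 2p − 5.
Setting these equal: −10p + 6 = 2p − 5 ⇒ −12p = -11 ⇒ p = 11/12, and the value is (-10)·(11/12) + 6 = -19/6.
For the receiver: with q = P(Wide), equating Forehand's and Backhand's payoffs gives −q − 3 = 11q − 5 ⇒ q = 1/6.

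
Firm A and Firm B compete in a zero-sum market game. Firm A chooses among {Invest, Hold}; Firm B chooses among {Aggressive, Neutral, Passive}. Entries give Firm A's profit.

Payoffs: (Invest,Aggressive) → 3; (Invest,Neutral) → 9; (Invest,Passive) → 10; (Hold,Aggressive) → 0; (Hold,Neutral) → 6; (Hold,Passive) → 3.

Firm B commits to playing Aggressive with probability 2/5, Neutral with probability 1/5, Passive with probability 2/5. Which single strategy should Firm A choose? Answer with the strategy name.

Expected payoff of Invest: (2/5)·3 + (1/5)·9 + (2/5)·10 = 7.
Expected payoff of Hold: (2/5)·0 + (1/5)·6 + (2/5)·3 = 12/5.
The largest is 7, so Firm A's best response is Invest.

Invest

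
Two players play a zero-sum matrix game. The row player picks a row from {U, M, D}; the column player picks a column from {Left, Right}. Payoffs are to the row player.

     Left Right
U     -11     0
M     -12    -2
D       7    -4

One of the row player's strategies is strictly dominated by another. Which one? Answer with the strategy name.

M

U gives a strictly higher payoff than M against every column: -11 > -12, 0 > -2.
So M is strictly dominated and the row player never plays it.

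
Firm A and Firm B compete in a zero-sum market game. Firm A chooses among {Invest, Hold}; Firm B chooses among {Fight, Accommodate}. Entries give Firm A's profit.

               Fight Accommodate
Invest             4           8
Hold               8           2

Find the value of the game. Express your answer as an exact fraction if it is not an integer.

Row minima: Invest → 4, Hold → 2; maximin = 4.
Column maxima: Fight → 8, Accommodate → 8; minimax = 8.
4 ≠ 8, so there is no saddle point; optimal play is mixed.
Let Firm A play Invest with probability p. Expected payoff against Fight: 4p + 8(1−p) = −4p + 8; against Accommodate: 8p + 2(1−p) = 6p + 2.
Setting these equal: −4p + 8 = 6p + 2 ⇒ −10p = -6 ⇒ p = 3/5, and the value is (-4)·(3/5) + 8 = 28/5.
For Firm B: with q = P(Fight), equating Invest's and Hold's payoffs gives −4q + 8 = 6q + 2 ⇒ q = 3/5.

28/5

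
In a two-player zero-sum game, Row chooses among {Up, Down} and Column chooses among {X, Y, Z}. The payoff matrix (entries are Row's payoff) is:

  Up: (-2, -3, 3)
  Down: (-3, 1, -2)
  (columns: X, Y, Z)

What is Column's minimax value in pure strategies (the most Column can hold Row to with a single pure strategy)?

-2

Column maxima: X → -2, Y → 1, Z → 3.
The smallest of these is -2.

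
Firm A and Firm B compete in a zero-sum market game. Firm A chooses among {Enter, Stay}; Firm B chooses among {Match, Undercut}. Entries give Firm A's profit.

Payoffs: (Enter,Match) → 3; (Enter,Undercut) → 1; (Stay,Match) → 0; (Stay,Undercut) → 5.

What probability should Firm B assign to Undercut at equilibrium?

3/7

Row minima: Enter → 1, Stay → 0; maximin = 1.
Column maxima: Match → 3, Undercut → 5; minimax = 3.
1 ≠ 3, so there is no saddle point; optimal play is mixed.
Let Firm A play Enter with probability p. Expected payoff against Match: 3p + 0(1−p) = 3p; against Undercut: 1p + 5(1−p) = −4p + 5.
Setting these equal: 3p = −4p + 5 ⇒ 7p = 5 ⇒ p = 5/7, and the value is (3)·(5/7) = 15/7.
For Firm B: with q = P(Match), equating Enter's and Stay's payoffs gives 2q + 1 = −5q + 5 ⇒ q = 4/7.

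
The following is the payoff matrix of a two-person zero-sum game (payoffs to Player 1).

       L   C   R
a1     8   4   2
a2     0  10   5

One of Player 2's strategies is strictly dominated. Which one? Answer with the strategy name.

R holds Player 1's payoff strictly below C in every row: 2 < 4, 5 < 10.
So C is strictly dominated for Player 2.

C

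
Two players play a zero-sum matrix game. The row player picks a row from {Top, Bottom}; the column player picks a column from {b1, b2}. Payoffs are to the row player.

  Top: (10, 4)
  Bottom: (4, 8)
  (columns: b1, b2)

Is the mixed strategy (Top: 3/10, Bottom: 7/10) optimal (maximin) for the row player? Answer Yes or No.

No

Against b1 this mix gives (3/10)·10 + (7/10)·4 = 29/5.
Against b2 this mix gives (3/10)·4 + (7/10)·8 = 34/5.
The column player will play b1, holding the row player to 29/5. Shifting weight toward the row that does better against b1 would raise this floor (the equalizing mix achieves 32/5 against both b1 and b2), so the proposed strategy is not optimal.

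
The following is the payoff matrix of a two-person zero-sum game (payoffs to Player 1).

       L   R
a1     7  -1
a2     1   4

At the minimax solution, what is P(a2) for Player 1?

8/11

Row minima: a1 → -1, a2 → 1; maximin = 1.
Column maxima: L → 7, R → 4; minimax = 4.
1 ≠ 4, so there is no saddle point; optimal play is mixed.
Let Player 1 play a1 with probability p. Expected payoff against L: 7p + 1(1−p) = 6p + 1; against R: (-1)p + 4(1−p) = −5p + 4.
Setting these equal: 6p + 1 = −5p + 4 ⇒ 11p = 3 ⇒ p = 3/11, and the value is (6)·(3/11) + 1 = 29/11.
For Player 2: with q = P(L), equating a1's and a2's payoffs gives 8q − 1 = −3q + 4 ⇒ q = 5/11.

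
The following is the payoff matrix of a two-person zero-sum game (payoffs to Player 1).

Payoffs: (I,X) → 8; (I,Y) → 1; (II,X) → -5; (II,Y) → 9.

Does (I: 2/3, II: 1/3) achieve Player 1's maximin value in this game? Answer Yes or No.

Yes

Against X this mix gives (2/3)·8 + (1/3)·(-5) = 11/3.
Against Y this mix gives (2/3)·1 + (1/3)·9 = 11/3.
All of Player 2's active replies (X, Y) yield 11/3, and no column does worse for Player 1. The mix makes Player 2 indifferent and guarantees 11/3, so it is optimal.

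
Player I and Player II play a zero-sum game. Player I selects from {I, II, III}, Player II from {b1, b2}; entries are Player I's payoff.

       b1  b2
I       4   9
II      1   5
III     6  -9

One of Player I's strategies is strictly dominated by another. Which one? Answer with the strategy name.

II

I gives a strictly higher payoff than II against every column: 4 > 1, 9 > 5.
So II is strictly dominated and Player I never plays it.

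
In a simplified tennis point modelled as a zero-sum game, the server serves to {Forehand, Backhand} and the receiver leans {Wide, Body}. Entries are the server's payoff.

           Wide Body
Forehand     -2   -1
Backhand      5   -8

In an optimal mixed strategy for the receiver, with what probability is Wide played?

Row minima: Forehand → -2, Backhand → -8; maximin = -2.
Column maxima: Wide → 5, Body → -1; minimax = -1.
-2 ≠ -1, so there is no saddle point; optimal play is mixed.
Let the server play Forehand with probability p. Expected payoff against Wide: (-2)p + 5(1−p) = −7p + 5; against Body: (-1)p + (-8)(1−p) = 7p − 8.
Setting these equal: −7p + 5 = 7p − 8 ⇒ −14p = -13 ⇒ p = 13/14, and the value is (-7)·(13/14) + 5 = -3/2.
For the receiver: with q = P(Wide), equating Forehand's and Backhand's payoffs gives −q − 1 = 13q − 8 ⇒ q = 1/2.

1/2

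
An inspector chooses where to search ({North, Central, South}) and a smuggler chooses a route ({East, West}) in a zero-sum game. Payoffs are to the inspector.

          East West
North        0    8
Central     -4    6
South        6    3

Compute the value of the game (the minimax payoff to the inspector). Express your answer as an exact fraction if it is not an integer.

48/11

Row minima: North → 0, Central → -4, South → 3; maximin = 3.
Column maxima: East → 6, West → 8; minimax = 6.
3 ≠ 6, so there is no saddle point; optimal play is mixed.
Central is strictly dominated by North, so the inspector never plays it.
On the remaining 2×2 (North, South vs East, West):
Let the inspector play North with probability p. Expected payoff against East: 0p + 6(1−p) = −6p + 6; against West: 8p + 3(1−p) = 5p + 3.
Setting these equal: −6p + 6 = 5p + 3 ⇒ −11p = -3 ⇒ p = 3/11, and the value is (-6)·(3/11) + 6 = 48/11.
For the smuggler: with q = P(East), equating North's and South's payoffs gives −8q + 8 = 3q + 3 ⇒ q = 5/11.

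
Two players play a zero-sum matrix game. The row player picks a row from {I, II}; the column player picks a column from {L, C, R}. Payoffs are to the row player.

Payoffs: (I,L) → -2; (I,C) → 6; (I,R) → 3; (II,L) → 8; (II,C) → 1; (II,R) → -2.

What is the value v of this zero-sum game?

4/3

Row minima: I → -2, II → -2; maximin = -2.
Column maxima: L → 8, C → 6, R → 3; minimax = 3.
-2 ≠ 3, so there is no saddle point; optimal play is mixed.
C is strictly dominated by R (it gives the row player strictly more in every row), so the column player never plays it.
On the remaining 2×2 (I, II vs L, R):
Let the row player play I with probability p. Expected payoff against L: (-2)p + 8(1−p) = −10p + 8; against R: 3p + (-2)(1−p) = 5p − 2.
Setting these equal: −10p + 8 = 5p − 2 ⇒ −15p = -10 ⇒ p = 2/3, and the value is (-10)·(2/3) + 8 = 4/3.
For the column player: with q = P(L), equating I's and II's payoffs gives −5q + 3 = 10q − 2 ⇒ q = 1/3.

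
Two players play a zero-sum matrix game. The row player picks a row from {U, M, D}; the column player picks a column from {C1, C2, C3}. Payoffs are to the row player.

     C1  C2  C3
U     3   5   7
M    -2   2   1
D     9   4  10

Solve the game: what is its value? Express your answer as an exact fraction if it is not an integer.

Row minima: U → 3, M → -2, D → 4; maximin = 4.
Column maxima: C1 → 9, C2 → 5, C3 → 10; minimax = 5.
4 ≠ 5, so there is no saddle point; optimal play is mixed.
M is strictly dominated by U, so the row player never plays it.
C3 is strictly dominated by C1 (it gives the row player strictly more in every row), so the column player never plays it.
On the remaining 2×2 (U, D vs C1, C2):
Let the row player play U with probability p. Expected payoff against C1: 3p + 9(1−p) = −6p + 9; against C2: 5p + 4(1−p) = p + 4.
Setting these equal: −6p + 9 = p + 4 ⇒ −7p = -5 ⇒ p = 5/7, and the value is (-6)·(5/7) + 9 = 33/7.
For the column player: with q = P(C1), equating U's and D's payoffs gives −2q + 5 = 5q + 4 ⇒ q = 1/7.

33/7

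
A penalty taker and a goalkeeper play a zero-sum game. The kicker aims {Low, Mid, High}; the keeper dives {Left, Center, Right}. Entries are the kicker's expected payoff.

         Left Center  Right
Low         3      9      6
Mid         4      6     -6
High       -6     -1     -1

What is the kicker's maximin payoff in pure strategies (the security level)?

3

Row minima: Low → 3, Mid → -6, High → -6.
The best of these is 3.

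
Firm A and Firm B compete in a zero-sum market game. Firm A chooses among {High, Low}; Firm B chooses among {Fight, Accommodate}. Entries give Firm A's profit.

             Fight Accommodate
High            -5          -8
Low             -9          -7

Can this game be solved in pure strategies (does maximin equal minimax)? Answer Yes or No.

Row minima: High → -8, Low → -9; maximin = -8.
Column maxima: Fight → -5, Accommodate → -7; minimax = -7.
-8 ≠ -7, so no pure-strategy equilibrium exists.

No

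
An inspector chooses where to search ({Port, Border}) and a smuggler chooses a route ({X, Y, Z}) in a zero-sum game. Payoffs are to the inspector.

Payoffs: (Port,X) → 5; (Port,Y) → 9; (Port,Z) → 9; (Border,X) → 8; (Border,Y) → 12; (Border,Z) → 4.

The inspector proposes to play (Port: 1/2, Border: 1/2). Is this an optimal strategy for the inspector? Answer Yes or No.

Against X this mix gives (1/2)·5 + (1/2)·8 = 13/2.
Against Y this mix gives (1/2)·9 + (1/2)·12 = 21/2.
Against Z this mix gives (1/2)·9 + (1/2)·4 = 13/2.
All of the smuggler's active replies (X, Z) yield 13/2, and no column does worse for the inspector. The mix makes the smuggler indifferent and guarantees 13/2, so it is optimal.

Yes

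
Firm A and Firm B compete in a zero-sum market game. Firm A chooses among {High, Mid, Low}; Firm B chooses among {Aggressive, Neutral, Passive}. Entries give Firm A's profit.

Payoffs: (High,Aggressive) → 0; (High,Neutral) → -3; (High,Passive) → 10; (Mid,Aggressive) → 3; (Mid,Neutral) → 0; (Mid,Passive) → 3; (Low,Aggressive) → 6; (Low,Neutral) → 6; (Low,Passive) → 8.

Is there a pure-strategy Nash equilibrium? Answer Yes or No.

Row minima: High → -3, Mid → 0, Low → 6; maximin = 6.
Column maxima: Aggressive → 6, Neutral → 6, Passive → 10; minimax = 6.
maximin = minimax = 6, so a saddle point exists.

Yes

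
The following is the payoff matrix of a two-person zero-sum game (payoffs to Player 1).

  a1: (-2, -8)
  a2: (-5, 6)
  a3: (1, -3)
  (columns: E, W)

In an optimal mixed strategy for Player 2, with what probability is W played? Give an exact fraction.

Row minima: a1 → -8, a2 → -5, a3 → -3; maximin = -3.
Column maxima: E → 1, W → 6; minimax = 1.
-3 ≠ 1, so there is no saddle point; optimal play is mixed.
a1 is strictly dominated by a3, so Player 1 never plays it.
On the remaining 2×2 (a2, a3 vs E, W):
Let Player 1 play a2 with probability p. Expected payoff against E: (-5)p + 1(1−p) = −6p + 1; against W: 6p + (-3)(1−p) = 9p − 3.
Setting these equal: −6p + 1 = 9p − 3 ⇒ −15p = -4 ⇒ p = 4/15, and the value is (-6)·(4/15) + 1 = -3/5.
For Player 2: with q = P(E), equating a2's and a3's payoffs gives −11q + 6 = 4q − 3 ⇒ q = 3/5.

2/5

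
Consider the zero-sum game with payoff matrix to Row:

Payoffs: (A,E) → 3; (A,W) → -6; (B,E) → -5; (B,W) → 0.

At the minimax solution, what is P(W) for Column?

4/7

Row minima: A → -6, B → -5; maximin = -5.
Column maxima: E → 3, W → 0; minimax = 0.
-5 ≠ 0, so there is no saddle point; optimal play is mixed.
Let Row play A with probability p. Expected payoff against E: 3p + (-5)(1−p) = 8p − 5; against W: (-6)p + 0(1−p) = −6p.
Setting these equal: 8p − 5 = −6p ⇒ 14p = 5 ⇒ p = 5/14, and the value is (8)·(5/14) − 5 = -15/7.
For Column: with q = P(E), equating A's and B's payoffs gives 9q − 6 = −5q ⇒ q = 3/7.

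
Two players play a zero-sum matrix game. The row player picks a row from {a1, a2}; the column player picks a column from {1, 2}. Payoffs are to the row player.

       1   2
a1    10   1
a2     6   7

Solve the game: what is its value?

32/5

Row minima: a1 → 1, a2 → 6; maximin = 6.
Column maxima: 1 → 10, 2 → 7; minimax = 7.
6 ≠ 7, so there is no saddle point; optimal play is mixed.
Let the row player play a1 with probability p. Expected payoff against 1: 10p + 6(1−p) = 4p + 6; against 2: 1p + 7(1−p) = −6p + 7.
Setting these equal: 4p + 6 = −6p + 7 ⇒ 10p = 1 ⇒ p = 1/10, and the value is (4)·(1/10) + 6 = 32/5.
For the column player: with q = P(1), equating a1's and a2's payoffs gives 9q + 1 = −q + 7 ⇒ q = 3/5.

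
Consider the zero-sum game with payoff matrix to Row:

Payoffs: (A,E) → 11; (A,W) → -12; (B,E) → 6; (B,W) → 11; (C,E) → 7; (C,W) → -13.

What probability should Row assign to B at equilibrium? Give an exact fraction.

23/28

Row minima: A → -12, B → 6, C → -13; maximin = 6.
Column maxima: E → 11, W → 11; minimax = 11.
6 ≠ 11, so there is no saddle point; optimal play is mixed.
C is strictly dominated by A, so Row never plays it.
On the remaining 2×2 (A, B vs E, W):
Let Row play A with probability p. Expected payoff against E: 11p + 6(1−p) = 5p + 6; against W: (-12)p + 11(1−p) = −23p + 11.
Setting these equal: 5p + 6 = −23p + 11 ⇒ 28p = 5 ⇒ p = 5/28, and the value is (5)·(5/28) + 6 = 193/28.
For Column: with q = P(E), equating A's and B's payoffs gives 23q − 12 = −5q + 11 ⇒ q = 23/28.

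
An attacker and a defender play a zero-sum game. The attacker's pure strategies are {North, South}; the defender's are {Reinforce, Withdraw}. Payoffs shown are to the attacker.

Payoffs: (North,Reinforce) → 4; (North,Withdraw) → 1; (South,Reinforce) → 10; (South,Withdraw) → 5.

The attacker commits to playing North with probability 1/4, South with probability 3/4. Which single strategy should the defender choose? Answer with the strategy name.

Withdraw

If the defender plays Reinforce, the attacker's expected payoff is (1/4)·4 + (3/4)·10 = 17/2.
If the defender plays Withdraw, the attacker's expected payoff is (1/4)·1 + (3/4)·5 = 4.
The defender minimizes the attacker's payoff; the smallest is 4, so the best response is Withdraw.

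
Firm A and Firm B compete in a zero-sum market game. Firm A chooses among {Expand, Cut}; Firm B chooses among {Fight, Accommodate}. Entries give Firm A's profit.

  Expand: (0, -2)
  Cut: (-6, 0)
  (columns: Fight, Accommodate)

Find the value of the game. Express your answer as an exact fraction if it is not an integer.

-3/2

Row minima: Expand → -2, Cut → -6; maximin = -2.
Column maxima: Fight → 0, Accommodate → 0; minimax = 0.
-2 ≠ 0, so there is no saddle point; optimal play is mixed.
Let Firm A play Expand with probability p. Expected payoff against Fight: 0p + (-6)(1−p) = 6p − 6; against Accommodate: (-2)p + 0(1−p) = −2p.
Setting these equal: 6p − 6 = −2p ⇒ 8p = 6 ⇒ p = 3/4, and the value is (6)·(3/4) − 6 = -3/2.
For Firm B: with q = P(Fight), equating Expand's and Cut's payoffs gives 2q − 2 = −6q ⇒ q = 1/4.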